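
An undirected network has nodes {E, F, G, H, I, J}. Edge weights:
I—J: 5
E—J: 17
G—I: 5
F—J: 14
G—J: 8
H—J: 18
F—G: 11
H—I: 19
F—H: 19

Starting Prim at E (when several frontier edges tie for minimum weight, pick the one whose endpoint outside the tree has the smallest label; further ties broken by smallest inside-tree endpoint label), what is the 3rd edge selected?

Prim, starting at E.
Step 1: frontier [E—J 17] → take E—J (17); add J.
Step 2: frontier [I—J 5, G—J 8, F—J 14, H—J 18] → take I—J (5); add I.
Step 3: frontier [G—I 5, H—I 19, G—J 8, F—J 14, H—J 18] → take G—I (5); add G.
Step 4: frontier [F—G 11, H—I 19, F—J 14, H—J 18] → take F—G (11); add F.
Step 5: frontier [F—H 19, H—I 19, H—J 18] → take H—J (18); add H.
The 3rd edge added is G—I.

G-I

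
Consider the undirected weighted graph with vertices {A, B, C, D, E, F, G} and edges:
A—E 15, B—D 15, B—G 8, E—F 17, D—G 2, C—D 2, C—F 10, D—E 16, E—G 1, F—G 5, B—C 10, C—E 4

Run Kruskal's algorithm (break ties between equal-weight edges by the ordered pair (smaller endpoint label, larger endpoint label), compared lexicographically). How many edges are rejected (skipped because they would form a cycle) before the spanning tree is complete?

Kruskal: consider edges lightest-first.
E—G (1): add. Components now {A} {B} {C} {D} {E,G} {F}
C—D (2): add. Components now {A} {B} {C,D} {E,G} {F}
D—G (2): add. Components now {A} {B} {C,D,E,G} {F}
C—E (4): skip — C and E already connected.
F—G (5): add. Components now {A} {B} {C,D,E,F,G}
B—G (8): add. Components now {A} {B,C,D,E,F,G}
B—C (10): skip — B and C already connected.
C—F (10): skip — C and F already connected.
A—E (15): add. Components now {A,B,C,D,E,F,G}
Edges rejected before the tree was complete: 3.

3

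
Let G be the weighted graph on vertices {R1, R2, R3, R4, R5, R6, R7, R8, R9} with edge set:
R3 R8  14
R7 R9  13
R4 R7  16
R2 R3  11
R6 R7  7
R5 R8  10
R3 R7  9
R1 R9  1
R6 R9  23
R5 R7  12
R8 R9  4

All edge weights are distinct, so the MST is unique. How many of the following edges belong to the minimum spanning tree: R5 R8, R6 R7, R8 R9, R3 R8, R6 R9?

3

Sort edges by weight, then run Kruskal:
R1 R9 (1): add — endpoints in different components.
R8 R9 (4): add — endpoints in different components.
R6 R7 (7): add — endpoints in different components.
R3 R7 (9): add — endpoints in different components.
R5 R8 (10): add — endpoints in different components.
R2 R3 (11): add — endpoints in different components.
R5 R7 (12): add — endpoints in different components.
R7 R9 (13): skip — R9 and R7 already connected.
R3 R8 (14): skip — R3 and R8 already connected.
R4 R7 (16): add — endpoints in different components.
MST edge set: {R1 R9, R8 R9, R6 R7, R3 R7, R5 R8, R2 R3, R5 R7, R4 R7}.
Of the listed edges, {R5 R8, R6 R7, R8 R9} are in the MST → 3.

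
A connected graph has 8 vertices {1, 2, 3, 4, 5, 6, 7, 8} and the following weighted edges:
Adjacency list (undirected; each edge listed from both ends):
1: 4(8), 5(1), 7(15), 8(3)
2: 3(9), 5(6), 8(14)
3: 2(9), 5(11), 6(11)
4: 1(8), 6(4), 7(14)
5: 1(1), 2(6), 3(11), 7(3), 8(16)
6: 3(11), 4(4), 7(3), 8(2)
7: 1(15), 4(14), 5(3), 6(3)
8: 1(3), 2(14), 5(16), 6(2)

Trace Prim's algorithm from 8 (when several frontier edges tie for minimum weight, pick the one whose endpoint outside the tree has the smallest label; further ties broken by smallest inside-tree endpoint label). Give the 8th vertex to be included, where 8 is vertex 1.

Prim's algorithm from 8:
Step 1: cheapest edge leaving the tree is 6-8 (2); add 6.
Step 2: cheapest edge leaving the tree is 1-8 (3); add 1.
Step 3: cheapest edge leaving the tree is 1-5 (1); add 5.
Step 4: cheapest edge leaving the tree is 5-7 (3); add 7.
Step 5: cheapest edge leaving the tree is 4-6 (4); add 4.
Step 6: cheapest edge leaving the tree is 2-5 (6); add 2.
Step 7: cheapest edge leaving the tree is 2-3 (9); add 3.
Vertex order: 8, 6, 1, 5, 7, 4, 2, 3. The 8th vertex is 3.

3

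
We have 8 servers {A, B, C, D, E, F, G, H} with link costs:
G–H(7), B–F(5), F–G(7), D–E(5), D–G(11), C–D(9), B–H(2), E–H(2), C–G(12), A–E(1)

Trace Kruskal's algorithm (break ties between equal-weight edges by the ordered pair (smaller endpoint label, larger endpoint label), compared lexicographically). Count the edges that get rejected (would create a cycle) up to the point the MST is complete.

Kruskal: consider edges lightest-first.
A–E (1): add — endpoints in different components.
B–H (2): add — endpoints in different components.
E–H (2): add — endpoints in different components.
B–F (5): add — endpoints in different components.
D–E (5): add — endpoints in different components.
F–G (7): add — endpoints in different components.
G–H (7): skip — G and H already connected.
C–D (9): add — endpoints in different components.
Edges rejected before the tree was complete: 1.

1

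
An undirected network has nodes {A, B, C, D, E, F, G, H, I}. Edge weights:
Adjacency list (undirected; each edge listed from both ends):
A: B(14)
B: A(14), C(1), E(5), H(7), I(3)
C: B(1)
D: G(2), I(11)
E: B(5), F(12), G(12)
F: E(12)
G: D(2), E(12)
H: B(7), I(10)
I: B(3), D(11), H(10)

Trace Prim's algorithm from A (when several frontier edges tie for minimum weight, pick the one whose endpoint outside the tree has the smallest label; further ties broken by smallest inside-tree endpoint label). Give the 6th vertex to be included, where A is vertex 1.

Prim, starting at A.
Step 1: frontier [A–B 14] → take A–B (14); add B.
Step 2: frontier [B–C 1, B–I 3, B–E 5, B–H 7] → take B–C (1); add C.
Step 3: frontier [B–I 3, B–E 5, B–H 7] → take B–I (3); add I.
Step 4: frontier [B–E 5, B–H 7, H–I 10, D–I 11] → take B–E (5); add E.
Step 5: frontier [B–H 7, E–F 12, E–G 12, H–I 10, D–I 11] → take B–H (7); add H.
Step 6: frontier [E–F 12, E–G 12, D–I 11] → take D–I (11); add D.
Step 7: frontier [D–G 2, E–F 12, E–G 12] → take D–G (2); add G.
Step 8: frontier [E–F 12] → take E–F (12); add F.
Vertex order: A, B, C, I, E, H, D, G, F. The 6th vertex is H.

H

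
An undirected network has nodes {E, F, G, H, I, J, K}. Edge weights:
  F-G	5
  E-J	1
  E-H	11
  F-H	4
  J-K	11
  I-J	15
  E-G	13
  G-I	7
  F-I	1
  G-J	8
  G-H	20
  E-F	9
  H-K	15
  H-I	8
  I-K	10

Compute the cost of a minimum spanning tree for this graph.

Sort edges by weight, then run Kruskal:
E-J (1): add — endpoints in different components.
F-I (1): add — endpoints in different components.
F-H (4): add — endpoints in different components.
F-G (5): add — endpoints in different components.
G-I (7): skip — G and I already connected.
G-J (8): add — endpoints in different components.
H-I (8): skip — H and I already connected.
E-F (9): skip — E and F already connected.
I-K (10): add — endpoints in different components.
MST edges: E-J, F-I, F-H, F-G, G-J, I-K; total weight 1+1+4+5+8+10 = 29.

29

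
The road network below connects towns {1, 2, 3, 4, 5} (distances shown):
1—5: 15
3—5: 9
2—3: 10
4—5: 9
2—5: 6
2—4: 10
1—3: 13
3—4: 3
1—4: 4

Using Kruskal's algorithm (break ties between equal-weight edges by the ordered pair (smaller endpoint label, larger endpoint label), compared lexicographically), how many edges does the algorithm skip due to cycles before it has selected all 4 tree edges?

0

Sort edges by weight, then run Kruskal:
3—4 (3): add — endpoints in different components.
1—4 (4): add — endpoints in different components.
2—5 (6): add — endpoints in different components.
3—5 (9): add — endpoints in different components.
Edges rejected before the tree was complete: 0.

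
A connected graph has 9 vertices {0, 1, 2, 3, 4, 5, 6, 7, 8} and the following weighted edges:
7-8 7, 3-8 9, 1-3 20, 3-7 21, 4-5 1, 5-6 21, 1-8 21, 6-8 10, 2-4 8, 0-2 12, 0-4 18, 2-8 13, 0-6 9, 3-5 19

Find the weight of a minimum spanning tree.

Grow the tree from 0 using Prim:
Step 1: frontier [0-6 9, 0-2 12, 0-4 18] → take 0-6 (9); add 6.
Step 2: frontier [0-2 12, 0-4 18, 6-8 10, 5-6 21] → take 6-8 (10); add 8.
Step 3: frontier [0-2 12, 0-4 18, 5-6 21, 7-8 7, 3-8 9, 2-8 13, 1-8 21] → take 7-8 (7); add 7.
Step 4: frontier [0-2 12, 0-4 18, 5-6 21, 3-7 21, 3-8 9, 2-8 13, 1-8 21] → take 3-8 (9); add 3.
Step 5: frontier [0-2 12, 0-4 18, 3-5 19, 1-3 20, 5-6 21, 2-8 13, 1-8 21] → take 0-2 (12); add 2.
Step 6: frontier [0-4 18, 2-4 8, 3-5 19, 1-3 20, 5-6 21, 1-8 21] → take 2-4 (8); add 4.
Step 7: frontier [3-5 19, 1-3 20, 4-5 1, 5-6 21, 1-8 21] → take 4-5 (1); add 5.
Step 8: frontier [1-3 20, 1-8 21] → take 1-3 (20); add 1.
MST edges: 0-6, 6-8, 7-8, 3-8, 0-2, 2-4, 4-5, 1-3; total weight 9+10+7+9+12+8+1+20 = 76.

76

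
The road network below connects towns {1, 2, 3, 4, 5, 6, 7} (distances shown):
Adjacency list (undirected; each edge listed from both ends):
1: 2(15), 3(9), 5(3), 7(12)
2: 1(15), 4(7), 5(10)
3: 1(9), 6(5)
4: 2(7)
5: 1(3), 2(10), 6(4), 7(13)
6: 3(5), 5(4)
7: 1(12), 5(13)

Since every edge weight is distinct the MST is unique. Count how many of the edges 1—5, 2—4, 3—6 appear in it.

Kruskal: consider edges lightest-first.
1—5 (3): add — endpoints in different components.
5—6 (4): add — endpoints in different components.
3—6 (5): add — endpoints in different components.
2—4 (7): add — endpoints in different components.
1—3 (9): skip — 1 and 3 already connected.
2—5 (10): add — endpoints in different components.
1—7 (12): add — endpoints in different components.
MST edge set: {1—5, 5—6, 3—6, 2—4, 2—5, 1—7}.
Of the listed edges, {1—5, 2—4, 3—6} are in the MST → 3.

3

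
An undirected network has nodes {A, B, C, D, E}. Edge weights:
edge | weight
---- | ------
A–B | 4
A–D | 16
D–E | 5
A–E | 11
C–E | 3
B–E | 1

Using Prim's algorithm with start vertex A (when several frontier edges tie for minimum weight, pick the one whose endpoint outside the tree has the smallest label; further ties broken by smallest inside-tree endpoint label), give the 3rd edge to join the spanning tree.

Grow the tree from A using Prim:
Step 1: frontier [A–B 4, A–E 11, A–D 16] → take A–B (4); add B.
Step 2: frontier [A–E 11, A–D 16, B–E 1] → take B–E (1); add E.
Step 3: frontier [A–D 16, C–E 3, D–E 5] → take C–E (3); add C.
Step 4: frontier [A–D 16, D–E 5] → take D–E (5); add D.
The 3rd edge added is C–E.

C-E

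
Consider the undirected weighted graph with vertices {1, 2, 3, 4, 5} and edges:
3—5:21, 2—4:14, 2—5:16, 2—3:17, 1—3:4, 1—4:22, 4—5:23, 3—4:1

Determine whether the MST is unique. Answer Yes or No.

Yes

Kruskal: consider edges lightest-first.
3—4 (1): add — endpoints in different components.
1—3 (4): add — endpoints in different components.
2—4 (14): add — endpoints in different components.
2—5 (16): add — endpoints in different components.
Every non-tree edge has weight strictly greater than the heaviest edge on the tree path between its endpoints, so the MST is unique.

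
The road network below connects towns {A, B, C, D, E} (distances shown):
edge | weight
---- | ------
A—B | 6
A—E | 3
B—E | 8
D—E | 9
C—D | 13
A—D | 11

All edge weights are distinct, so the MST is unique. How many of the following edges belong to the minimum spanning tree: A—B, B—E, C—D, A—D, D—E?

Sort edges by weight, then run Kruskal:
A—E (3): add — endpoints in different components.
A—B (6): add — endpoints in different components.
B—E (8): skip — B and E already connected.
D—E (9): add — endpoints in different components.
A—D (11): skip — A and D already connected.
C—D (13): add — endpoints in different components.
MST edge set: {A—E, A—B, D—E, C—D}.
Of the listed edges, {A—B, C—D, D—E} are in the MST → 3.

3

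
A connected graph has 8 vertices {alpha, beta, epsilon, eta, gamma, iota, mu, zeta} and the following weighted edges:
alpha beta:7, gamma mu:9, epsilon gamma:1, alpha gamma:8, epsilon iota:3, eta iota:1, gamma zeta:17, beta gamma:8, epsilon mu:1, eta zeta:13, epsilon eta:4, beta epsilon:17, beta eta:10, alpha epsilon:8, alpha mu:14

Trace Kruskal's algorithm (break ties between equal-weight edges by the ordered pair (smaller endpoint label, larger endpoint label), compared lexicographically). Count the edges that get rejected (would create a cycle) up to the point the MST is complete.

5

Kruskal's algorithm — process edges by increasing weight (ties by edge label):
epsilon gamma (1): add — endpoints in different components.
epsilon mu (1): add — endpoints in different components.
eta iota (1): add — endpoints in different components.
epsilon iota (3): add — endpoints in different components.
epsilon eta (4): skip — epsilon and eta already connected.
alpha beta (7): add — endpoints in different components.
alpha epsilon (8): add — endpoints in different components.
alpha gamma (8): skip — alpha and gamma already connected.
beta gamma (8): skip — beta and gamma already connected.
gamma mu (9): skip — gamma and mu already connected.
beta eta (10): skip — beta and eta already connected.
eta zeta (13): add — endpoints in different components.
Edges rejected before the tree was complete: 5.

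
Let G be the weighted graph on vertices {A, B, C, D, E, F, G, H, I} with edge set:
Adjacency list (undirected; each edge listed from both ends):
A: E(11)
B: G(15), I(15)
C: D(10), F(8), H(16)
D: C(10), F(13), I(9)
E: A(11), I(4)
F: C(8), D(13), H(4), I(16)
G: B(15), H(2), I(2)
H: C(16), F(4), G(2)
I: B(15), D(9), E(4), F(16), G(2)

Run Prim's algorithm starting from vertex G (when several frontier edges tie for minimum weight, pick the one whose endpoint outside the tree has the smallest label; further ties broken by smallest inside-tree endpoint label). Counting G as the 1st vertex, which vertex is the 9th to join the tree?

Prim's algorithm from G:
Step 1: frontier [G-H 2, G-I 2, B-G 15] → take G-H (2); add H.
Step 2: frontier [G-I 2, B-G 15, F-H 4, C-H 16] → take G-I (2); add I.
Step 3: frontier [B-G 15, F-H 4, C-H 16, E-I 4, D-I 9, B-I 15, F-I 16] → take E-I (4); add E.
Step 4: frontier [A-E 11, B-G 15, F-H 4, C-H 16, D-I 9, B-I 15, F-I 16] → take F-H (4); add F.
Step 5: frontier [A-E 11, C-F 8, D-F 13, B-G 15, C-H 16, D-I 9, B-I 15] → take C-F (8); add C.
Step 6: frontier [C-D 10, A-E 11, D-F 13, B-G 15, D-I 9, B-I 15] → take D-I (9); add D.
Step 7: frontier [A-E 11, B-G 15, B-I 15] → take A-E (11); add A.
Step 8: frontier [B-G 15, B-I 15] → take B-G (15); add B.
Vertex order: G, H, I, E, F, C, D, A, B. The 9th vertex is B.

B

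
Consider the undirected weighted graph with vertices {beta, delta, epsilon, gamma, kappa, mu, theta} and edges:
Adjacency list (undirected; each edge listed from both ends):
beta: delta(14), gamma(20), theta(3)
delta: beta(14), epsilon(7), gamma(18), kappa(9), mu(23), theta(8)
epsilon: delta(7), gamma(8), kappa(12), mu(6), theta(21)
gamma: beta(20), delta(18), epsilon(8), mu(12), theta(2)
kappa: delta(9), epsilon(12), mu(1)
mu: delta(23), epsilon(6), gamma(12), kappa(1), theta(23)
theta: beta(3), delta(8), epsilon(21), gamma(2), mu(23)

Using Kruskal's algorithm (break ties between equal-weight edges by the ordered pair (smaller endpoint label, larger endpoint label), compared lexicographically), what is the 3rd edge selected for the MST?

Kruskal: consider edges lightest-first.
kappa-mu (1): add. Components now {delta} {gamma} {kappa,mu} {epsilon} {beta} {theta}
gamma-theta (2): add. Components now {delta} {gamma,theta} {kappa,mu} {epsilon} {beta}
beta-theta (3): add. Components now {delta} {beta,gamma,theta} {kappa,mu} {epsilon}
epsilon-mu (6): add. Components now {delta} {beta,gamma,theta} {epsilon,kappa,mu}
delta-epsilon (7): add. Components now {delta,epsilon,kappa,mu} {beta,gamma,theta}
delta-theta (8): add. Components now {beta,delta,epsilon,gamma,kappa,mu,theta}
The 3rd edge added is beta-theta.

beta-theta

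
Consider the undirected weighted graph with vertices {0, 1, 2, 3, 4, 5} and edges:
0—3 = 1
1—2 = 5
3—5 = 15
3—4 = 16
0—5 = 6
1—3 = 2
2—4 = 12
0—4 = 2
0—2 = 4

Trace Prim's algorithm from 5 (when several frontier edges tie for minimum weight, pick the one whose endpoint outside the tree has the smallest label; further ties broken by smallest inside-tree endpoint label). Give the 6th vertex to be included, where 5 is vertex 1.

2

Prim's algorithm from 5:
Step 1: frontier [0—5 6, 3—5 15] → take 0—5 (6); add 0.
Step 2: frontier [0—3 1, 0—4 2, 0—2 4, 3—5 15] → take 0—3 (1); add 3.
Step 3: frontier [0—4 2, 0—2 4, 1—3 2, 3—4 16] → take 1—3 (2); add 1.
Step 4: frontier [0—4 2, 0—2 4, 1—2 5, 3—4 16] → take 0—4 (2); add 4.
Step 5: frontier [0—2 4, 1—2 5, 2—4 12] → take 0—2 (4); add 2.
Vertex order: 5, 0, 3, 1, 4, 2. The 6th vertex is 2.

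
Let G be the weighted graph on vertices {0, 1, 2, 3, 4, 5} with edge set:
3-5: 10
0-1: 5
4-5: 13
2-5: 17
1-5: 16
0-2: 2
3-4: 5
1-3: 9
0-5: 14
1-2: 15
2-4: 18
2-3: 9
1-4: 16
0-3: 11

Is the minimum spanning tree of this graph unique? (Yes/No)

Kruskal: consider edges lightest-first.
0-2 (2): add — endpoints in different components.
0-1 (5): add — endpoints in different components.
3-4 (5): add — endpoints in different components.
1-3 (9): add — endpoints in different components.
2-3 (9): skip — 2 and 3 already connected.
3-5 (10): add — endpoints in different components.
Non-tree edge 2-3 has weight 9, equal to the heaviest edge on its tree cycle — swapping gives another MST of the same weight. Not unique.

No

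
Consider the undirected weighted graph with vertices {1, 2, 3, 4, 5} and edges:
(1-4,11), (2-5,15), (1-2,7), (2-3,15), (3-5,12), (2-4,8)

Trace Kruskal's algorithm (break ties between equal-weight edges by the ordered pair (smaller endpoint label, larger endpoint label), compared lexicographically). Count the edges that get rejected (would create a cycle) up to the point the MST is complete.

Kruskal's algorithm — process edges by increasing weight (ties by edge label):
1-2 (7): add — endpoints in different components.
2-4 (8): add — endpoints in different components.
1-4 (11): skip — 1 and 4 already connected.
3-5 (12): add — endpoints in different components.
2-3 (15): add — endpoints in different components.
Edges rejected before the tree was complete: 1.

1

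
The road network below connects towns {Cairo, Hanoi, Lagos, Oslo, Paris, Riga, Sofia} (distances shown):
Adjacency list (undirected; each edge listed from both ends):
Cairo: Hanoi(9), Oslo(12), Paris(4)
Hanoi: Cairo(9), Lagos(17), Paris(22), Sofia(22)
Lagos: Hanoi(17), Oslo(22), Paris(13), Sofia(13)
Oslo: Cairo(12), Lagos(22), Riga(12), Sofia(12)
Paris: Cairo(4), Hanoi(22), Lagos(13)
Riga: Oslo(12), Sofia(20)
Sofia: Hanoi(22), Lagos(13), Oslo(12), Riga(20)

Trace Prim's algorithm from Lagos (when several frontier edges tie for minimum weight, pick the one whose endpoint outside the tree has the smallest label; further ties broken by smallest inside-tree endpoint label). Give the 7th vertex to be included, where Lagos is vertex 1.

Sofia

Prim's algorithm from Lagos:
Step 1: cheapest edge leaving the tree is Lagos—Paris (13); add Paris.
Step 2: cheapest edge leaving the tree is Cairo—Paris (4); add Cairo.
Step 3: cheapest edge leaving the tree is Cairo—Hanoi (9); add Hanoi.
Step 4: cheapest edge leaving the tree is Cairo—Oslo (12); add Oslo.
Step 5: cheapest edge leaving the tree is Oslo—Riga (12); add Riga.
Step 6: cheapest edge leaving the tree is Oslo—Sofia (12); add Sofia.
Vertex order: Lagos, Paris, Cairo, Hanoi, Oslo, Riga, Sofia. The 7th vertex is Sofia.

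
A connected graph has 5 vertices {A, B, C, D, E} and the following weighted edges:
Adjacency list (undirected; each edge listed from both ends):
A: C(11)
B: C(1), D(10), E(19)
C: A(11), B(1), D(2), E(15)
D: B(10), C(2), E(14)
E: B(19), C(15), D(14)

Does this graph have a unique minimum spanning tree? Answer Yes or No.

Sort edges by weight, then run Kruskal:
B—C (1): add — endpoints in different components.
C—D (2): add — endpoints in different components.
B—D (10): skip — B and D already connected.
A—C (11): add — endpoints in different components.
D—E (14): add — endpoints in different components.
Every non-tree edge has weight strictly greater than the heaviest edge on the tree path between its endpoints, so the MST is unique.

Yes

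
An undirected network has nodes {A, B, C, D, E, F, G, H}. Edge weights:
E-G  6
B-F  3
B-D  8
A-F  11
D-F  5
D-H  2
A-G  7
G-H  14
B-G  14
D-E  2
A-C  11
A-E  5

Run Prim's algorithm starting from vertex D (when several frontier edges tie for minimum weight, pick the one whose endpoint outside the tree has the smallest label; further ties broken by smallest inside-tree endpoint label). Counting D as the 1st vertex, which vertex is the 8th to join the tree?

C

Grow the tree from D using Prim:
Step 1: frontier [D-E 2, D-H 2, D-F 5, B-D 8] → take D-E (2); add E.
Step 2: frontier [D-H 2, D-F 5, B-D 8, A-E 5, E-G 6] → take D-H (2); add H.
Step 3: frontier [D-F 5, B-D 8, A-E 5, E-G 6, G-H 14] → take A-E (5); add A.
Step 4: frontier [A-G 7, A-C 11, A-F 11, D-F 5, B-D 8, E-G 6, G-H 14] → take D-F (5); add F.
Step 5: frontier [A-G 7, A-C 11, B-D 8, E-G 6, B-F 3, G-H 14] → take B-F (3); add B.
Step 6: frontier [A-G 7, A-C 11, B-G 14, E-G 6, G-H 14] → take E-G (6); add G.
Step 7: frontier [A-C 11] → take A-C (11); add C.
Vertex order: D, E, H, A, F, B, G, C. The 8th vertex is C.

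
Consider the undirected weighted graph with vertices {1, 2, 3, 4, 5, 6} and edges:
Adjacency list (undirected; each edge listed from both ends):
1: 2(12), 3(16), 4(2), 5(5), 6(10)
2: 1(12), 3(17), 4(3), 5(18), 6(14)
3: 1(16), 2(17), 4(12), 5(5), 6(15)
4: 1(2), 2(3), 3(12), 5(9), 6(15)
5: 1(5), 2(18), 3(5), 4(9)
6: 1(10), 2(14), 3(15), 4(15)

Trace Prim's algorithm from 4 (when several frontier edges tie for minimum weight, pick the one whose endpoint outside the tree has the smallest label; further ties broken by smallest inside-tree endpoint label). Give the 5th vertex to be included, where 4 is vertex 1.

Prim's algorithm from 4:
Step 1: frontier [1–4 2, 2–4 3, 4–5 9, 3–4 12, 4–6 15] → take 1–4 (2); add 1.
Step 2: frontier [1–5 5, 1–6 10, 1–2 12, 1–3 16, 2–4 3, 4–5 9, 3–4 12, 4–6 15] → take 2–4 (3); add 2.
Step 3: frontier [1–5 5, 1–6 10, 1–3 16, 2–6 14, 2–3 17, 2–5 18, 4–5 9, 3–4 12, 4–6 15] → take 1–5 (5); add 5.
Step 4: frontier [1–6 10, 1–3 16, 2–6 14, 2–3 17, 3–4 12, 4–6 15, 3–5 5] → take 3–5 (5); add 3.
Step 5: frontier [1–6 10, 2–6 14, 3–6 15, 4–6 15] → take 1–6 (10); add 6.
Vertex order: 4, 1, 2, 5, 3, 6. The 5th vertex is 3.

3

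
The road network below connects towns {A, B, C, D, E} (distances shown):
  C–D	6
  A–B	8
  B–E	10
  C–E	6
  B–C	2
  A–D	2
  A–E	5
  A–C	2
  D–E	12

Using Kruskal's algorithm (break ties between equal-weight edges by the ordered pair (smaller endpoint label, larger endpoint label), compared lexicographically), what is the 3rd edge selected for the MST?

Sort edges by weight, then run Kruskal:
A–C (2): add — endpoints in different components.
A–D (2): add — endpoints in different components.
B–C (2): add — endpoints in different components.
A–E (5): add — endpoints in different components.
The 3rd edge added is B–C.

B-C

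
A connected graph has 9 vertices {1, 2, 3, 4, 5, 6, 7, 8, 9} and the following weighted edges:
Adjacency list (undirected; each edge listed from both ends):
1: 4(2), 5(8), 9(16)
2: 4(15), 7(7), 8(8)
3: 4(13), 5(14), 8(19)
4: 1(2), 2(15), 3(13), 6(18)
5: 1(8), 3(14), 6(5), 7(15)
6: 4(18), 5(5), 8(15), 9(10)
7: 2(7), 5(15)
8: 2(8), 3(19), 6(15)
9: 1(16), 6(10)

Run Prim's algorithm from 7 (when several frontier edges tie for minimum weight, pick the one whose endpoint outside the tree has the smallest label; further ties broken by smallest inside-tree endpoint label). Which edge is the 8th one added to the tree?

Prim's algorithm from 7:
Step 1: frontier [2—7 7, 5—7 15] → take 2—7 (7); add 2.
Step 2: frontier [2—8 8, 2—4 15, 5—7 15] → take 2—8 (8); add 8.
Step 3: frontier [2—4 15, 5—7 15, 6—8 15, 3—8 19] → take 2—4 (15); add 4.
Step 4: frontier [1—4 2, 3—4 13, 4—6 18, 5—7 15, 6—8 15, 3—8 19] → take 1—4 (2); add 1.
Step 5: frontier [1—5 8, 1—9 16, 3—4 13, 4—6 18, 5—7 15, 6—8 15, 3—8 19] → take 1—5 (8); add 5.
Step 6: frontier [1—9 16, 3—4 13, 4—6 18, 5—6 5, 3—5 14, 6—8 15, 3—8 19] → take 5—6 (5); add 6.
Step 7: frontier [1—9 16, 3—4 13, 3—5 14, 6—9 10, 3—8 19] → take 6—9 (10); add 9.
Step 8: frontier [3—4 13, 3—5 14, 3—8 19] → take 3—4 (13); add 3.
The 8th edge added is 3—4.

3-4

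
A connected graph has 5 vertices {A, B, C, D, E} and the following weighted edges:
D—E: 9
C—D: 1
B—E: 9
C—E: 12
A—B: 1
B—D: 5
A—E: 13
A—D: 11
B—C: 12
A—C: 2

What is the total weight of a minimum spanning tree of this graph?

Prim, starting at D.
Step 1: cheapest edge leaving the tree is C—D (1); add C.
Step 2: cheapest edge leaving the tree is A—C (2); add A.
Step 3: cheapest edge leaving the tree is A—B (1); add B.
Step 4: cheapest edge leaving the tree is B—E (9); add E.
MST edges: C—D, A—C, A—B, B—E; total weight 1+2+1+9 = 13.

13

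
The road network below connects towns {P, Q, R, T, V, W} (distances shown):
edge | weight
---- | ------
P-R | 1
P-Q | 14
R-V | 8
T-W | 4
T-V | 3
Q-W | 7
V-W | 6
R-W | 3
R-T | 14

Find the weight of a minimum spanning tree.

18

Grow the tree from R using Prim:
Step 1: cheapest edge leaving the tree is P-R (1); add P.
Step 2: cheapest edge leaving the tree is R-W (3); add W.
Step 3: cheapest edge leaving the tree is T-W (4); add T.
Step 4: cheapest edge leaving the tree is T-V (3); add V.
Step 5: cheapest edge leaving the tree is Q-W (7); add Q.
MST edges: P-R, R-W, T-W, T-V, Q-W; total weight 1+3+4+3+7 = 18.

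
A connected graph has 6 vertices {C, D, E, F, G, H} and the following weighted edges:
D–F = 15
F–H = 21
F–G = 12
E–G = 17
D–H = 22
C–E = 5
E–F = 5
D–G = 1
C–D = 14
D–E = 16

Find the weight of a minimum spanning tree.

Prim's algorithm from E:
Step 1: cheapest edge leaving the tree is C–E (5); add C.
Step 2: cheapest edge leaving the tree is E–F (5); add F.
Step 3: cheapest edge leaving the tree is F–G (12); add G.
Step 4: cheapest edge leaving the tree is D–G (1); add D.
Step 5: cheapest edge leaving the tree is F–H (21); add H.
MST edges: C–E, E–F, F–G, D–G, F–H; total weight 5+5+12+1+21 = 44.

44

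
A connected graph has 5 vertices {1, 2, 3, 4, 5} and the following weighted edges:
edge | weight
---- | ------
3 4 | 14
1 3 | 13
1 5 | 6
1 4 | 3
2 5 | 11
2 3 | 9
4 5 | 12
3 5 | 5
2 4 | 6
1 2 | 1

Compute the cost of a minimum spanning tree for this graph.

Prim's algorithm from 3:
Step 1: cheapest edge leaving the tree is 3 5 (5); add 5.
Step 2: cheapest edge leaving the tree is 1 5 (6); add 1.
Step 3: cheapest edge leaving the tree is 1 2 (1); add 2.
Step 4: cheapest edge leaving the tree is 1 4 (3); add 4.
MST edges: 3 5, 1 5, 1 2, 1 4; total weight 5+6+1+3 = 15.

15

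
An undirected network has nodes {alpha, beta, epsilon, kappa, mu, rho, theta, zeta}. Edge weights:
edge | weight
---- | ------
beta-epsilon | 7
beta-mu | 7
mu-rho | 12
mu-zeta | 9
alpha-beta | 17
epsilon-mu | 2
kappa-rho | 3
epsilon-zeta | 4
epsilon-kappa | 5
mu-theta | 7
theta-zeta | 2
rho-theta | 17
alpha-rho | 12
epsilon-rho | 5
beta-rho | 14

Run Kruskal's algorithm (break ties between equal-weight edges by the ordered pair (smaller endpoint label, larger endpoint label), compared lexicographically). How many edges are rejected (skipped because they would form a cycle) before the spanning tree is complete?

Sort edges by weight, then run Kruskal:
epsilon-mu (2): add — endpoints in different components.
theta-zeta (2): add — endpoints in different components.
kappa-rho (3): add — endpoints in different components.
epsilon-zeta (4): add — endpoints in different components.
epsilon-kappa (5): add — endpoints in different components.
epsilon-rho (5): skip — rho and epsilon already connected.
beta-epsilon (7): add — endpoints in different components.
beta-mu (7): skip — mu and beta already connected.
mu-theta (7): skip — mu and theta already connected.
mu-zeta (9): skip — mu and zeta already connected.
alpha-rho (12): add — endpoints in different components.
Edges rejected before the tree was complete: 4.

4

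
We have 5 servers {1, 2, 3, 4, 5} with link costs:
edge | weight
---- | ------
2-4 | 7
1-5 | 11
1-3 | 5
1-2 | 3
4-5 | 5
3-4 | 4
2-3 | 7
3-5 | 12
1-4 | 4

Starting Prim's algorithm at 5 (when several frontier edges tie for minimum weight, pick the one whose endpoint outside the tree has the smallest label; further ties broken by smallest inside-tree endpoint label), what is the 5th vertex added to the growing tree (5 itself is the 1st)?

Prim's algorithm from 5:
Step 1: cheapest edge leaving the tree is 4-5 (5); add 4.
Step 2: cheapest edge leaving the tree is 1-4 (4); add 1.
Step 3: cheapest edge leaving the tree is 1-2 (3); add 2.
Step 4: cheapest edge leaving the tree is 3-4 (4); add 3.
Vertex order: 5, 4, 1, 2, 3. The 5th vertex is 3.

3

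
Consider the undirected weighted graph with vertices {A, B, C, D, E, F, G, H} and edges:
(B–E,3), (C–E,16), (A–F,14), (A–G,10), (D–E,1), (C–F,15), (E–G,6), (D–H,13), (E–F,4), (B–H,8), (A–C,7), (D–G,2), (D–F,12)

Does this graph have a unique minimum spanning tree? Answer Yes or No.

Yes

Kruskal's algorithm — process edges by increasing weight (ties by edge label):
D–E (1): add — endpoints in different components.
D–G (2): add — endpoints in different components.
B–E (3): add — endpoints in different components.
E–F (4): add — endpoints in different components.
E–G (6): skip — E and G already connected.
A–C (7): add — endpoints in different components.
B–H (8): add — endpoints in different components.
A–G (10): add — endpoints in different components.
Every non-tree edge has weight strictly greater than the heaviest edge on the tree path between its endpoints, so the MST is unique.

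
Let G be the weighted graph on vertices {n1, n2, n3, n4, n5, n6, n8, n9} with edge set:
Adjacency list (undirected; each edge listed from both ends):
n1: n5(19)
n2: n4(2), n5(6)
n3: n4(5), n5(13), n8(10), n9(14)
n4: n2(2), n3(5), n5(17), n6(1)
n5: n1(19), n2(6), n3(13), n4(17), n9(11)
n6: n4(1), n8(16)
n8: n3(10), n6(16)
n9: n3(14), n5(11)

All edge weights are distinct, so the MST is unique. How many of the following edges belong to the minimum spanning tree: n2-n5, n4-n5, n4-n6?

Kruskal: consider edges lightest-first.
n4-n6 (1): add — endpoints in different components.
n2-n4 (2): add — endpoints in different components.
n3-n4 (5): add — endpoints in different components.
n2-n5 (6): add — endpoints in different components.
n3-n8 (10): add — endpoints in different components.
n5-n9 (11): add — endpoints in different components.
n3-n5 (13): skip — n5 and n3 already connected.
n3-n9 (14): skip — n9 and n3 already connected.
n6-n8 (16): skip — n6 and n8 already connected.
n4-n5 (17): skip — n4 and n5 already connected.
n1-n5 (19): add — endpoints in different components.
MST edge set: {n4-n6, n2-n4, n3-n4, n2-n5, n3-n8, n5-n9, n1-n5}.
Of the listed edges, {n2-n5, n4-n6} are in the MST → 2.

2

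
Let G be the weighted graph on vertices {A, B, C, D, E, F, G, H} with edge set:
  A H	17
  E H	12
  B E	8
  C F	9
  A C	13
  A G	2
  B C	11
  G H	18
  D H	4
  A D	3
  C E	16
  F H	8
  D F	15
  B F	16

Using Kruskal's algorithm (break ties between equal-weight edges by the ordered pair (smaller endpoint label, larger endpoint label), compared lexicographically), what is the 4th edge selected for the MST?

Sort edges by weight, then run Kruskal:
A G (2): add — endpoints in different components.
A D (3): add — endpoints in different components.
D H (4): add — endpoints in different components.
B E (8): add — endpoints in different components.
F H (8): add — endpoints in different components.
C F (9): add — endpoints in different components.
B C (11): add — endpoints in different components.
The 4th edge added is B E.

B-E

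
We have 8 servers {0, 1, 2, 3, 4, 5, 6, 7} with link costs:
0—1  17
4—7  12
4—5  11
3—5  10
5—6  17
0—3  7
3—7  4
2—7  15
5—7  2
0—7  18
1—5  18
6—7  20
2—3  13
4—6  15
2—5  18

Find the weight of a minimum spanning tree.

Grow the tree from 1 using Prim:
Step 1: cheapest edge leaving the tree is 0—1 (17); add 0.
Step 2: cheapest edge leaving the tree is 0—3 (7); add 3.
Step 3: cheapest edge leaving the tree is 3—7 (4); add 7.
Step 4: cheapest edge leaving the tree is 5—7 (2); add 5.
Step 5: cheapest edge leaving the tree is 4—5 (11); add 4.
Step 6: cheapest edge leaving the tree is 2—3 (13); add 2.
Step 7: cheapest edge leaving the tree is 4—6 (15); add 6.
MST edges: 0—1, 0—3, 3—7, 5—7, 4—5, 2—3, 4—6; total weight 17+7+4+2+11+13+15 = 69.

69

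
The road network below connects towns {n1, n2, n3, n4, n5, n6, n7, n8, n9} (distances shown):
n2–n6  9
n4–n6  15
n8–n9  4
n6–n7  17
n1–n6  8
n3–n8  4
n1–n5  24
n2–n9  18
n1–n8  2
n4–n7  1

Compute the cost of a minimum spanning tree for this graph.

67

Sort edges by weight, then run Kruskal:
n4–n7 (1): add — endpoints in different components.
n1–n8 (2): add — endpoints in different components.
n3–n8 (4): add — endpoints in different components.
n8–n9 (4): add — endpoints in different components.
n1–n6 (8): add — endpoints in different components.
n2–n6 (9): add — endpoints in different components.
n4–n6 (15): add — endpoints in different components.
n6–n7 (17): skip — n6 and n7 already connected.
n2–n9 (18): skip — n2 and n9 already connected.
n1–n5 (24): add — endpoints in different components.
MST edges: n4–n7, n1–n8, n3–n8, n8–n9, n1–n6, n2–n6, n4–n6, n1–n5; total weight 1+2+4+4+8+9+15+24 = 67.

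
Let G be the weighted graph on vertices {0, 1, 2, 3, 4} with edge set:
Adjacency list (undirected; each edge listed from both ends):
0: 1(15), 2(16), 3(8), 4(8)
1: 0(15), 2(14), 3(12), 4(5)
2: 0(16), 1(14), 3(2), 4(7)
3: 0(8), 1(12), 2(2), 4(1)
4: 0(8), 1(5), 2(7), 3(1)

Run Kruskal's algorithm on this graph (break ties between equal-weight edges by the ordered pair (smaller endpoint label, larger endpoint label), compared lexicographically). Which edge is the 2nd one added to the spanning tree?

2-3

Kruskal: consider edges lightest-first.
3-4 (1): add. Components now {0} {1} {2} {3,4}
2-3 (2): add. Components now {0} {1} {2,3,4}
1-4 (5): add. Components now {0} {1,2,3,4}
2-4 (7): skip — 2 and 4 already connected.
0-3 (8): add. Components now {0,1,2,3,4}
The 2nd edge added is 2-3.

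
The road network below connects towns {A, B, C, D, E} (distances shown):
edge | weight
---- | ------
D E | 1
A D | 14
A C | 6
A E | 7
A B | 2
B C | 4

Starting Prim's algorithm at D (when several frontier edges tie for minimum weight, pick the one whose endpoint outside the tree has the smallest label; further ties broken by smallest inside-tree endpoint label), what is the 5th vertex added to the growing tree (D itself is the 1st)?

C

Grow the tree from D using Prim:
Step 1: cheapest edge leaving the tree is D E (1); add E.
Step 2: cheapest edge leaving the tree is A E (7); add A.
Step 3: cheapest edge leaving the tree is A B (2); add B.
Step 4: cheapest edge leaving the tree is B C (4); add C.
Vertex order: D, E, A, B, C. The 5th vertex is C.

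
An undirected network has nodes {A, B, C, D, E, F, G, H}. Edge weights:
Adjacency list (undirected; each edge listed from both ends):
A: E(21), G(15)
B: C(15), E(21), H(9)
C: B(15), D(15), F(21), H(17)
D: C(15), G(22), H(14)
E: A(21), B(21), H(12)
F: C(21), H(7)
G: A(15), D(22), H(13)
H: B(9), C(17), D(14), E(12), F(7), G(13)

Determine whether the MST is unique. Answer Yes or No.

No

Kruskal's algorithm — process edges by increasing weight (ties by edge label):
F—H (7): add — endpoints in different components.
B—H (9): add — endpoints in different components.
E—H (12): add — endpoints in different components.
G—H (13): add — endpoints in different components.
D—H (14): add — endpoints in different components.
A—G (15): add — endpoints in different components.
B—C (15): add — endpoints in different components.
Non-tree edge C—D has weight 15, equal to the heaviest edge on its tree cycle — swapping gives another MST of the same weight. Not unique.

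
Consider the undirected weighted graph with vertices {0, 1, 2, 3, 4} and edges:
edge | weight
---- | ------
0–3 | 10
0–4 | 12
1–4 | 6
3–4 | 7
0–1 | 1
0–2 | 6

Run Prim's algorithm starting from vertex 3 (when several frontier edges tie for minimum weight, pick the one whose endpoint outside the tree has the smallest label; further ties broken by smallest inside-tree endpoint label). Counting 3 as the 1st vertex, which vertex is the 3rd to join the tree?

1

Prim, starting at 3.
Step 1: frontier [3–4 7, 0–3 10] → take 3–4 (7); add 4.
Step 2: frontier [0–3 10, 1–4 6, 0–4 12] → take 1–4 (6); add 1.
Step 3: frontier [0–1 1, 0–3 10, 0–4 12] → take 0–1 (1); add 0.
Step 4: frontier [0–2 6] → take 0–2 (6); add 2.
Vertex order: 3, 4, 1, 0, 2. The 3rd vertex is 1.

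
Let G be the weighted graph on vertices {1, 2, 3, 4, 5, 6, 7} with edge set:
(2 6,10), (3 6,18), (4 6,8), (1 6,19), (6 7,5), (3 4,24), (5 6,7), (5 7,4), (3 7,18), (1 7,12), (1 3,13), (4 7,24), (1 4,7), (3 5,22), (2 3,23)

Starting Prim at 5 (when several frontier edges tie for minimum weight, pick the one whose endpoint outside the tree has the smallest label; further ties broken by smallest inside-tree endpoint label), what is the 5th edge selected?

2-6

Prim's algorithm from 5:
Step 1: cheapest edge leaving the tree is 5 7 (4); add 7.
Step 2: cheapest edge leaving the tree is 6 7 (5); add 6.
Step 3: cheapest edge leaving the tree is 4 6 (8); add 4.
Step 4: cheapest edge leaving the tree is 1 4 (7); add 1.
Step 5: cheapest edge leaving the tree is 2 6 (10); add 2.
Step 6: cheapest edge leaving the tree is 1 3 (13); add 3.
The 5th edge added is 2 6.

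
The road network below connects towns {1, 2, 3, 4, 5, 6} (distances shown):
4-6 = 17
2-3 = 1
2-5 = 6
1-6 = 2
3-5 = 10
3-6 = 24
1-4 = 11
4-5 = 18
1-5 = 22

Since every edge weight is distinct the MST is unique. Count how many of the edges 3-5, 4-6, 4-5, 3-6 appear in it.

1

Kruskal's algorithm — process edges by increasing weight (ties by edge label):
2-3 (1): add — endpoints in different components.
1-6 (2): add — endpoints in different components.
2-5 (6): add — endpoints in different components.
3-5 (10): skip — 3 and 5 already connected.
1-4 (11): add — endpoints in different components.
4-6 (17): skip — 4 and 6 already connected.
4-5 (18): add — endpoints in different components.
MST edge set: {2-3, 1-6, 2-5, 1-4, 4-5}.
Of the listed edges, {4-5} are in the MST → 1.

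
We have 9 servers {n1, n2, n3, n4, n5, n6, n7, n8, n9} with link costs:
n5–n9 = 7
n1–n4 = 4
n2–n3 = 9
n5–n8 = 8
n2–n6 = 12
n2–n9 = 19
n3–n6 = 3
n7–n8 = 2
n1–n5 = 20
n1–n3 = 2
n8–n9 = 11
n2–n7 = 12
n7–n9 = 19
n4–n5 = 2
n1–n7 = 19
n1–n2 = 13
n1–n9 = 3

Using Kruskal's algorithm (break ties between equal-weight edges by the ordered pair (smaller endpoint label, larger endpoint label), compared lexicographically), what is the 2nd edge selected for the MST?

Sort edges by weight, then run Kruskal:
n1–n3 (2): add — endpoints in different components.
n4–n5 (2): add — endpoints in different components.
n7–n8 (2): add — endpoints in different components.
n1–n9 (3): add — endpoints in different components.
n3–n6 (3): add — endpoints in different components.
n1–n4 (4): add — endpoints in different components.
n5–n9 (7): skip — n5 and n9 already connected.
n5–n8 (8): add — endpoints in different components.
n2–n3 (9): add — endpoints in different components.
The 2nd edge added is n4–n5.

n4-n5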